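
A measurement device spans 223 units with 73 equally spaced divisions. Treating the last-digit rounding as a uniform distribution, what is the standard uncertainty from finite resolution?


resolution = range / divisions
resolution = 223 / 73 = 3.0547945
u_res = resolution / (2*sqrt(3))
u_res = 3.0547945 / 3.4641016
u_res = 0.8818

0.8818


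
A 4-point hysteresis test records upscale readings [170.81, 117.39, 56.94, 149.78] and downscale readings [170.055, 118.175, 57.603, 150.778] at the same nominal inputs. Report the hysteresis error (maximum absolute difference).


|170.81 - 170.055| = 0.7550
|117.39 - 118.175| = 0.7850
|56.94 - 57.603| = 0.6630
|149.78 - 150.778| = 0.9980
hysteresis = max(diffs) = 0.9980

0.9980


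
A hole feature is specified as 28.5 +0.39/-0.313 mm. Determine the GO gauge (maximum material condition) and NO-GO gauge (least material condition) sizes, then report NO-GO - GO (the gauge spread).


GO = nominal - lower_tol (smallest hole = maximum material condition)
GO = 28.5 - 0.313 = 28.187
NO-GO = nominal + upper_tol (largest hole = least material condition)
NO-GO = 28.5 + 0.39 = 28.89
spread = NO-GO - GO = 28.89 - 28.187 = 0.7030

0.7030


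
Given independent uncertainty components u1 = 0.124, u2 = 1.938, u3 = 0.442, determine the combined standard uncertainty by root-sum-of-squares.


uc = sqrt(0.124^2 + 1.938^2 + 0.442^2)
uc = sqrt(3.966584)
uc = 1.9916

1.9916


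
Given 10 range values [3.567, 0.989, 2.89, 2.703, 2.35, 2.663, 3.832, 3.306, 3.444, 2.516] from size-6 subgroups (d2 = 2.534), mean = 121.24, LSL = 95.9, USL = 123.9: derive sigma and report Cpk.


R_bar = (3.567 + 0.989 + 2.89 + 2.703 + 2.35 + 2.663 + 3.832 + 3.306 + 3.444 + 2.516) / 10 = 2.826
sigma = R_bar / d2 = 2.826 / 2.534 = 1.1152328
Cp = (USL - LSL)/(6*sigma) = (123.9 - 95.9)/(6*1.1152328) = 4.1845
Cpu = (123.9 - 121.24)/(3*1.1152328) = 0.7951
Cpl = (121.24 - 95.9)/(3*1.1152328) = 7.5739
Cpk = min(Cpu, Cpl) = 0.7951

0.7951


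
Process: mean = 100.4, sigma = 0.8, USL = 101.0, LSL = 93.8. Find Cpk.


Cpu = (USL - mean) / (3*sigma) = (101.0 - 100.4) / (3*0.8) = 0.2500
Cpl = (mean - LSL) / (3*sigma) = (100.4 - 93.8) / (3*0.8) = 2.7500
Cpk = min(Cpu, Cpl) = 0.2500

0.2500


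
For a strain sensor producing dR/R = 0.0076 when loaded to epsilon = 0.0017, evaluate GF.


GF = (dR/R) / epsilon
= 0.0076 / 0.0017
= 4.4706

4.4706


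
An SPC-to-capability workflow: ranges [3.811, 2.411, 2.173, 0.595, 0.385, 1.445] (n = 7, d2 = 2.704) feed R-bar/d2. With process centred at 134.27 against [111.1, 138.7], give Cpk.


R_bar = (3.811 + 2.411 + 2.173 + 0.595 + 0.385 + 1.445) / 6 = 1.8033333
sigma = R_bar / d2 = 1.8033333 / 2.704 = 0.6669132
Cp = (USL - LSL)/(6*sigma) = (138.7 - 111.1)/(6*0.6669132) = 6.8974
Cpu = (138.7 - 134.27)/(3*0.6669132) = 2.2142
Cpl = (134.27 - 111.1)/(3*0.6669132) = 11.5807
Cpk = min(Cpu, Cpl) = 2.2142

2.2142


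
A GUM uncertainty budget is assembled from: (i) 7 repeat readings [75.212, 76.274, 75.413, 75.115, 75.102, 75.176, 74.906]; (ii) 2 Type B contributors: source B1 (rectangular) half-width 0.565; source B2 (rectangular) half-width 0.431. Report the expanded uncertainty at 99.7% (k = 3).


mean = (75.212 + 76.274 + 75.413 + 75.115 + 75.102 + 75.176 + 74.906) / 7 = 75.314
s = sqrt(sum((x - mean)^2)/(n-1)) = 0.44941777
u_A = s / sqrt(n) = 0.44941777 / sqrt(7) = 0.16986395
u_B1 = 0.565 / sqrt(3) = 0.3262029
u_B2 = 0.431 / sqrt(3) = 0.24883797
uc = sqrt(0.16986395^2 + 0.3262029^2 + 0.24883797^2) = 0.44405228
U = k * uc = 3 * 0.44405228
U = 1.3322

1.3322


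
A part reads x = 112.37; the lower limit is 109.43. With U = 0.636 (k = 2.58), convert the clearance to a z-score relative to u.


u = U / k = 0.636 / 2.58 = 0.24651163
margin = |LSL - x| = |109.43 - 112.37| = 2.94
z = margin / u = 2.94 / 0.24651163
z = 11.9264

11.9264


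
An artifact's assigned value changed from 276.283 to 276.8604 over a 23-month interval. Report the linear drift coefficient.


rate = (v2 - v1) / months
= (276.8604 - 276.283) / 23
= 0.5774 / 23
= 0.0251

0.0251


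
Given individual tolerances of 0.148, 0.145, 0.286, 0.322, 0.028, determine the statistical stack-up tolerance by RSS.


RSS = sqrt(0.148^2 + 0.145^2 + 0.286^2 + 0.322^2 + 0.028^2)
= sqrt(0.229193)
= 0.4787

0.4787


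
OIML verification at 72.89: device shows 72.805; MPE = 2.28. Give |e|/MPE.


e = indication - reference = 72.805 - 72.89 = -0.0850
|e| = 0.0850
ratio = |e| / MPE = 0.0850 / 2.28
ratio = 0.0373

0.0373


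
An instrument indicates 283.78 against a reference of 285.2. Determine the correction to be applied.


Correction = standard - reading
= 285.2 - 283.78
= 1.4200

1.4200


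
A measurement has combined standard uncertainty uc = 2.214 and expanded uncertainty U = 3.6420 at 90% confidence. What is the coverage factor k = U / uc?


k = U / uc
k = 3.6420 / 2.214
k = 1.645

1.645


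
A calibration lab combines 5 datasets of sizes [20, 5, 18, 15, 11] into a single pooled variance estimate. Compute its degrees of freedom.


nu = sum_i (n_i - 1)
nu = ((20 - 1) + (5 - 1) + (18 - 1) + (15 - 1) + (11 - 1))
nu = 19 + 4 + 17 + 14 + 10
nu = 64

64


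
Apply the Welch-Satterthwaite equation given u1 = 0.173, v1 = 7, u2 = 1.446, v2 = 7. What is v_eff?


uc = sqrt(u1^2 + u2^2) = sqrt(0.173^2 + 1.446^2) = 1.4563121
v_eff = uc^4 / (u1^4/v1 + u2^4/v2)
= 1.4563121^4 / (0.173^4/7 + 1.446^4/7)
= 4.4979832 / 0.62468935
v_eff = 7.2004

7.2004


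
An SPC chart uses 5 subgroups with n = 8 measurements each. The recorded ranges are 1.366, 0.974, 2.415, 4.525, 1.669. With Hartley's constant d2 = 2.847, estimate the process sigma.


R_bar = (1.366 + 0.974 + 2.415 + 4.525 + 1.669) / 5
R_bar = 10.949 / 5 = 2.1898
sigma_hat = R_bar / d2 = 2.1898 / 2.847 = 0.7692

0.7692


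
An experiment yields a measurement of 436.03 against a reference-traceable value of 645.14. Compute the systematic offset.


Systematic error = measured - true
= 436.03 - 645.14
= -209.1100

-209.1100


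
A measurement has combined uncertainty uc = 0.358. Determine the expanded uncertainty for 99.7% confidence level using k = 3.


U = k * uc
U = 3 * 0.358
U = 1.0740

1.0740


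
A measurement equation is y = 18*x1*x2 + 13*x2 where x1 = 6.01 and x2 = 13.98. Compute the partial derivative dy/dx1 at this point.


y = 18*x1*x2 + 13*x2
dy/dx1 = 18*x2
Evaluate at x2 = 13.98: c1 = 18 * 13.98
c1 = 251.6400

251.6400


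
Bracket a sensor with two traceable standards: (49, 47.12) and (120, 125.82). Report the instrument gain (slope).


slope = (y2 - y1) / (x2 - x1)
= (125.82 - 47.12) / (120 - 49)
= 78.7000 / 71
= 1.1085

1.1085


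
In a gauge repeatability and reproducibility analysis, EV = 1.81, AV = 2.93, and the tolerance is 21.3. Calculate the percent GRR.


GRR = sqrt(EV^2 + AV^2) = sqrt(1.81^2 + 2.93^2) = 3.4439803
%GRR = GRR / tol * 100 = 3.4439803 / 21.3 * 100
%GRR = 16.1689

16.1689


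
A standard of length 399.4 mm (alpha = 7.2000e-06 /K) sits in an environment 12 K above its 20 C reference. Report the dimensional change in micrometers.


dL = L * alpha * dT
= 399.4 * 7.2000e-06 * 12
= 0.0345082 mm
dL_um = 0.0345082 * 1000 = 34.5082 um

34.5082


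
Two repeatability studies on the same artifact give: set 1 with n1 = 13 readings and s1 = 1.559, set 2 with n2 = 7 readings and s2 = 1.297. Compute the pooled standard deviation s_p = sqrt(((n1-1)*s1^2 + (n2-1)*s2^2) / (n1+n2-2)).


s_p = sqrt(((n1-1)*s1^2 + (n2-1)*s2^2) / (n1+n2-2))
numerator = (13-1)*1.559^2 + (7-1)*1.297^2 = 29.165772 + 10.093254 = 39.259026
denominator = 13 + 7 - 2 = 18
s_p^2 = 39.259026 / 18 = 2.181057
s_p = sqrt(2.181057) = 1.4768

1.4768


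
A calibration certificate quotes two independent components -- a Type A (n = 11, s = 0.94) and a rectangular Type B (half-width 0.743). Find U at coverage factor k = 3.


u_A = s / sqrt(n) = 0.94 / sqrt(11) = 0.28342066
u_B = half_width / sqrt(3) = 0.743 / sqrt(3) = 0.42897125
uc = sqrt(u_A^2 + u_B^2) = sqrt(0.28342066^2 + 0.42897125^2) = 0.51414356
U = k * uc = 3 * 0.51414356
U = 1.5424

1.5424


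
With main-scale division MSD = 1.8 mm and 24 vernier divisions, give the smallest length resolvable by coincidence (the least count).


LC = MSD / n_div
= 1.8 / 24
= 0.0750

0.0750


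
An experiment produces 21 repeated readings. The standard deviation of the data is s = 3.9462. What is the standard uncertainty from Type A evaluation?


u_A = s / sqrt(n)
u_A = 3.9462 / sqrt(21)
u_A = 3.9462 / 4.5825757
u_A = 0.8611

0.8611


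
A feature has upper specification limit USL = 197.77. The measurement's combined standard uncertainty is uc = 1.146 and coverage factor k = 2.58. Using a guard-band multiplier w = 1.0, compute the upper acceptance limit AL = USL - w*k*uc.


U = k * uc = 2.58 * 1.146 = 2.95668
guard band g = w * U = 1.0 * 2.95668 = 2.95668
AL = USL - g = 197.77 - 2.95668
AL = 194.8133

194.8133


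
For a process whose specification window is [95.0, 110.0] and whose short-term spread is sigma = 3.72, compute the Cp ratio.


Cp = (USL - LSL) / (6 * sigma)
= (110.0 - 95.0) / (6 * 3.72)
= 15.0000 / 22.3200
= 0.6720

0.6720


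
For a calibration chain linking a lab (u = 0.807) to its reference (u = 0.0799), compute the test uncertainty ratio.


TUR = u_lab / u_ref
= 0.807 / 0.0799
= 10.1001

10.1001


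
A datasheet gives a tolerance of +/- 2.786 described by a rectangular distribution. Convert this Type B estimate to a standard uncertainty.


u_B = half_width / sqrt(3)
u_B = 2.786 / 1.7320508
u_B = 1.6085

1.6085


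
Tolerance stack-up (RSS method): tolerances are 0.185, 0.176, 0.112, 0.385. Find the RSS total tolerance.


RSS = sqrt(0.185^2 + 0.176^2 + 0.112^2 + 0.385^2)
= sqrt(0.22597)
= 0.4754

0.4754


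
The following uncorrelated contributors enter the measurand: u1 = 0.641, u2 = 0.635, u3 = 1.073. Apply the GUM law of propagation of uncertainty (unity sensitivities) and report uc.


uc = sqrt(0.641^2 + 0.635^2 + 1.073^2)
uc = sqrt(1.965435)
uc = 1.4019

1.4019


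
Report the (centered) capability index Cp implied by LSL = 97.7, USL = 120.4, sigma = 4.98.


Cp = (USL - LSL) / (6 * sigma)
= (120.4 - 97.7) / (6 * 4.98)
= 22.7000 / 29.8800
= 0.7597

0.7597


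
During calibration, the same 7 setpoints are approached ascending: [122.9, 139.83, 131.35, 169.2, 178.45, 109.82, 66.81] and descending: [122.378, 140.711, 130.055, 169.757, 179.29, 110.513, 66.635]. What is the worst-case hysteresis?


|122.9 - 122.378| = 0.5220
|139.83 - 140.711| = 0.8810
|131.35 - 130.055| = 1.2950
|169.2 - 169.757| = 0.5570
|178.45 - 179.29| = 0.8400
|109.82 - 110.513| = 0.6930
|66.81 - 66.635| = 0.1750
hysteresis = max(diffs) = 1.2950

1.2950


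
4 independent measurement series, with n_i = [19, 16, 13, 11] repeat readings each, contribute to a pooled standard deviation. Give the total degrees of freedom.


nu = sum_i (n_i - 1)
nu = ((19 - 1) + (16 - 1) + (13 - 1) + (11 - 1))
nu = 18 + 15 + 12 + 10
nu = 55

55


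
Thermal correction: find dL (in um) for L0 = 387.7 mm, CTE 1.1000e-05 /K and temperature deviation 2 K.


dL = L * alpha * dT
= 387.7 * 1.1000e-05 * 2
= 0.0085294 mm
dL_um = 0.0085294 * 1000 = 8.5294 um

8.5294


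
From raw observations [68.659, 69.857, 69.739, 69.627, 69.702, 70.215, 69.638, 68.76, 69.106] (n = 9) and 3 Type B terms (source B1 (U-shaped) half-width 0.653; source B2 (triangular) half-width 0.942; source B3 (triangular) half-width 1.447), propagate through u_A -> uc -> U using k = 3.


mean = (68.659 + 69.857 + 69.739 + 69.627 + 69.702 + 70.215 + 69.638 + 68.76 + 69.106) / 9 = 69.47811111
s = sqrt(sum((x - mean)^2)/(n-1)) = 0.52172513
u_A = s / sqrt(n) = 0.52172513 / sqrt(9) = 0.17390838
u_B1 = 0.653 / sqrt(2) = 0.46174073
u_B2 = 0.942 / sqrt(6) = 0.38456989
u_B3 = 1.447 / sqrt(6) = 0.59073528
uc = sqrt(0.17390838^2 + 0.46174073^2 + 0.38456989^2 + 0.59073528^2) = 0.86041316
U = k * uc = 3 * 0.86041316
U = 2.5812

2.5812


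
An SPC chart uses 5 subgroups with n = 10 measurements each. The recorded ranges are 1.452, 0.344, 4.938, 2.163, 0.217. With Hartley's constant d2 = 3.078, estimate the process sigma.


R_bar = (1.452 + 0.344 + 4.938 + 2.163 + 0.217) / 5
R_bar = 9.114 / 5 = 1.8228
sigma_hat = R_bar / d2 = 1.8228 / 3.078 = 0.5922

0.5922


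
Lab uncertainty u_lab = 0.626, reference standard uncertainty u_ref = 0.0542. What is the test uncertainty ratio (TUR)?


TUR = u_lab / u_ref
= 0.626 / 0.0542
= 11.5498

11.5498


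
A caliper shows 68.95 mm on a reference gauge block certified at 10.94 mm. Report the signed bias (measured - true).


Systematic error = measured - true
= 68.95 - 10.94
= 58.0100

58.0100


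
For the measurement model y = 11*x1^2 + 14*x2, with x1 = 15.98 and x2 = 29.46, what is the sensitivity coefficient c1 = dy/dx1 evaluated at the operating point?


y = 11*x1^2 + 14*x2
dy/dx1 = 2*11*x1
Evaluate at x1 = 15.98: c1 = 22 * 15.98
c1 = 351.5600

351.5600


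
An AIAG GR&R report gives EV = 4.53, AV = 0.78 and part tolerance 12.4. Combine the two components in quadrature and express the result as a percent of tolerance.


GRR = sqrt(EV^2 + AV^2) = sqrt(4.53^2 + 0.78^2) = 4.5966618
%GRR = GRR / tol * 100 = 4.5966618 / 12.4 * 100
%GRR = 37.0699

37.0699


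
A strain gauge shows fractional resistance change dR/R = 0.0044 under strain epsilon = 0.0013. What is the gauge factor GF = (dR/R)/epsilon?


GF = (dR/R) / epsilon
= 0.0044 / 0.0013
= 3.3846

3.3846


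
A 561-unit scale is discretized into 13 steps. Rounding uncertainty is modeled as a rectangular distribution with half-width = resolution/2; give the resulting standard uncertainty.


resolution = range / divisions
resolution = 561 / 13 = 43.153846
u_res = resolution / (2*sqrt(3))
u_res = 43.153846 / 3.4641016
u_res = 12.4574

12.4574


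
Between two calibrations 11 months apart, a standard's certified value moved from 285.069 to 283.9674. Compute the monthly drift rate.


rate = (v2 - v1) / months
= (283.9674 - 285.069) / 11
= -1.1016 / 11
= -0.1001

-0.1001


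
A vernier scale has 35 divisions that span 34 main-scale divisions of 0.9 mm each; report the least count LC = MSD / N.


LC = MSD / n_div
= 0.9 / 35
= 0.0257

0.0257


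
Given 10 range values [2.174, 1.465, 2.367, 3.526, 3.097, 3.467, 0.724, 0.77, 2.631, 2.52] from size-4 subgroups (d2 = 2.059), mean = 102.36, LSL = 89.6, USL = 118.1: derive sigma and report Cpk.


R_bar = (2.174 + 1.465 + 2.367 + 3.526 + 3.097 + 3.467 + 0.724 + 0.77 + 2.631 + 2.52) / 10 = 2.2741
sigma = R_bar / d2 = 2.2741 / 2.059 = 1.1044682
Cp = (USL - LSL)/(6*sigma) = (118.1 - 89.6)/(6*1.1044682) = 4.3007
Cpu = (118.1 - 102.36)/(3*1.1044682) = 4.7504
Cpl = (102.36 - 89.6)/(3*1.1044682) = 3.8510
Cpk = min(Cpu, Cpl) = 3.8510

3.8510


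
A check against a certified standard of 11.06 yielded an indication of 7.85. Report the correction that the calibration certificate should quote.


Correction = standard - reading
= 11.06 - 7.85
= 3.2100

3.2100


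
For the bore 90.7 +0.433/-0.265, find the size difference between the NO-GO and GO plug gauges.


GO = nominal - lower_tol (smallest hole = maximum material condition)
GO = 90.7 - 0.265 = 90.435
NO-GO = nominal + upper_tol (largest hole = least material condition)
NO-GO = 90.7 + 0.433 = 91.133
spread = NO-GO - GO = 91.133 - 90.435 = 0.6980

0.6980


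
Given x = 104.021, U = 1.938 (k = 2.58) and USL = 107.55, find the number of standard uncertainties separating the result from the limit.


u = U / k = 1.938 / 2.58 = 0.75116279
margin = |USL - x| = |107.55 - 104.021| = 3.529
z = margin / u = 3.529 / 0.75116279
z = 4.6980

4.6980


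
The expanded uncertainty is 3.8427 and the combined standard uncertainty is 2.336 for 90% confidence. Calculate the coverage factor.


k = U / uc
k = 3.8427 / 2.336
k = 1.645

1.645


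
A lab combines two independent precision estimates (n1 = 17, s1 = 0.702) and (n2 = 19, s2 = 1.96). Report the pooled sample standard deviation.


s_p = sqrt(((n1-1)*s1^2 + (n2-1)*s2^2) / (n1+n2-2))
numerator = (17-1)*0.702^2 + (19-1)*1.96^2 = 7.884864 + 69.1488 = 77.033664
denominator = 17 + 19 - 2 = 34
s_p^2 = 77.033664 / 34 = 2.265696
s_p = sqrt(2.265696) = 1.5052

1.5052


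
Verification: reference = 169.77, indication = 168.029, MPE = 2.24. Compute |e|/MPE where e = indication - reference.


e = indication - reference = 168.029 - 169.77 = -1.7410
|e| = 1.7410
ratio = |e| / MPE = 1.7410 / 2.24
ratio = 0.7772

0.7772


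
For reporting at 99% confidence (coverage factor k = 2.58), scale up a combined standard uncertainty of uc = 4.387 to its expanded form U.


U = k * uc
U = 2.58 * 4.387
U = 11.3185

11.3185


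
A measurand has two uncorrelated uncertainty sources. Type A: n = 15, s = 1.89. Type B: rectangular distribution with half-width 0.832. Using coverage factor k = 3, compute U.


u_A = s / sqrt(n) = 1.89 / sqrt(15) = 0.4879959
u_B = half_width / sqrt(3) = 0.832 / sqrt(3) = 0.48035542
uc = sqrt(u_A^2 + u_B^2) = sqrt(0.4879959^2 + 0.48035542^2) = 0.6847491
U = k * uc = 3 * 0.6847491
U = 2.0542

2.0542


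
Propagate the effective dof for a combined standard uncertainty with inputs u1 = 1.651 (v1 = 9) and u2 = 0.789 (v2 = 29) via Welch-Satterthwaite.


uc = sqrt(u1^2 + u2^2) = sqrt(1.651^2 + 0.789^2) = 1.8298421
v_eff = uc^4 / (u1^4/v1 + u2^4/v2)
= 1.8298421^4 / (1.651^4/9 + 0.789^4/29)
= 11.211261 / 0.83891775
v_eff = 13.3640

13.3640


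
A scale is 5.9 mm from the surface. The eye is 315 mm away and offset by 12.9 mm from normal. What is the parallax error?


error = h * offset / d
= 5.9 * 12.9 / 315
= 0.2416

0.2416


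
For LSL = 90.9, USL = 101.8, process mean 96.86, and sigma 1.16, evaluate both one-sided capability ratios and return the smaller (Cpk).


Cpu = (USL - mean) / (3*sigma) = (101.8 - 96.86) / (3*1.16) = 1.4195
Cpl = (mean - LSL) / (3*sigma) = (96.86 - 90.9) / (3*1.16) = 1.7126
Cpk = min(Cpu, Cpl) = 1.4195

1.4195


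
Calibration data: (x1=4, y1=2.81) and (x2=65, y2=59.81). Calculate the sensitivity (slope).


slope = (y2 - y1) / (x2 - x1)
= (59.81 - 2.81) / (65 - 4)
= 57.0000 / 61
= 0.9344

0.9344


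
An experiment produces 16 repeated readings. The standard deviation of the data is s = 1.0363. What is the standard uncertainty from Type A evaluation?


u_A = s / sqrt(n)
u_A = 1.0363 / sqrt(16)
u_A = 1.0363 / 4
u_A = 0.2591

0.2591


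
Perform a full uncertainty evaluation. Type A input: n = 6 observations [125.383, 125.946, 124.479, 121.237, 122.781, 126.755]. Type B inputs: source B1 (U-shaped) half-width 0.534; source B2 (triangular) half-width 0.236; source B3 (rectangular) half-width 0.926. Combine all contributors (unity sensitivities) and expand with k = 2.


mean = (125.383 + 125.946 + 124.479 + 121.237 + 122.781 + 126.755) / 6 = 124.4301667
s = sqrt(sum((x - mean)^2)/(n-1)) = 2.0750393
u_A = s / sqrt(n) = 2.0750393 / sqrt(6) = 0.84713125
u_B1 = 0.534 / sqrt(2) = 0.37759502
u_B2 = 0.236 / sqrt(6) = 0.096346597
u_B3 = 0.926 / sqrt(3) = 0.53462635
uc = sqrt(0.84713125^2 + 0.37759502^2 + 0.096346597^2 + 0.53462635^2) = 1.0748569
U = k * uc = 2 * 1.0748569
U = 2.1497

2.1497


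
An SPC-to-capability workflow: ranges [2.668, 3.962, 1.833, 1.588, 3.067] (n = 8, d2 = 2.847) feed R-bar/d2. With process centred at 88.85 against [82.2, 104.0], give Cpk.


R_bar = (2.668 + 3.962 + 1.833 + 1.588 + 3.067) / 5 = 2.6236
sigma = R_bar / d2 = 2.6236 / 2.847 = 0.92153144
Cp = (USL - LSL)/(6*sigma) = (104.0 - 82.2)/(6*0.92153144) = 3.9427
Cpu = (104.0 - 88.85)/(3*0.92153144) = 5.4800
Cpl = (88.85 - 82.2)/(3*0.92153144) = 2.4054
Cpk = min(Cpu, Cpl) = 2.4054

2.4054


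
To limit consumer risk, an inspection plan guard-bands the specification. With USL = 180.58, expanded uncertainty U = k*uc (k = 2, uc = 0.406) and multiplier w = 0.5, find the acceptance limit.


U = k * uc = 2 * 0.406 = 0.812
guard band g = w * U = 0.5 * 0.812 = 0.406
AL = USL - g = 180.58 - 0.406
AL = 180.1740

180.1740


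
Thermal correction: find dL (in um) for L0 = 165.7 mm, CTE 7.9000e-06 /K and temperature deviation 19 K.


dL = L * alpha * dT
= 165.7 * 7.9000e-06 * 19
= 0.0248716 mm
dL_um = 0.0248716 * 1000 = 24.8716 um

24.8716


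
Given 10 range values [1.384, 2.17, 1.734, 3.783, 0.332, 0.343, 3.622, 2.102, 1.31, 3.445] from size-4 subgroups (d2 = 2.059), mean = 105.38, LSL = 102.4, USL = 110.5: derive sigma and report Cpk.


R_bar = (1.384 + 2.17 + 1.734 + 3.783 + 0.332 + 0.343 + 3.622 + 2.102 + 1.31 + 3.445) / 10 = 2.0225
sigma = R_bar / d2 = 2.0225 / 2.059 = 0.98227295
Cp = (USL - LSL)/(6*sigma) = (110.5 - 102.4)/(6*0.98227295) = 1.3744
Cpu = (110.5 - 105.38)/(3*0.98227295) = 1.7375
Cpl = (105.38 - 102.4)/(3*0.98227295) = 1.0113
Cpk = min(Cpu, Cpl) = 1.0113

1.0113


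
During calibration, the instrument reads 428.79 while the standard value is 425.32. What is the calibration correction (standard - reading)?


Correction = standard - reading
= 425.32 - 428.79
= -3.4700

-3.4700


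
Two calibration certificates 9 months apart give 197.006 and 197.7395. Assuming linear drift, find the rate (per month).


rate = (v2 - v1) / months
= (197.7395 - 197.006) / 9
= 0.7335 / 9
= 0.0815

0.0815


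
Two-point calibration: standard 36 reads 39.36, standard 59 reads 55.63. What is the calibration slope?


slope = (y2 - y1) / (x2 - x1)
= (55.63 - 39.36) / (59 - 36)
= 16.2700 / 23
= 0.7074

0.7074


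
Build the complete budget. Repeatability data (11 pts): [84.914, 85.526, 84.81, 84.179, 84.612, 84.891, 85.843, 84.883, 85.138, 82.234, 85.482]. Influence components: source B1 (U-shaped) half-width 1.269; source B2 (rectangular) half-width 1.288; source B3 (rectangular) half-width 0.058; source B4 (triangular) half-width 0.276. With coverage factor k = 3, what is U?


mean = (84.914 + 85.526 + 84.81 + 84.179 + 84.612 + 84.891 + 85.843 + 84.883 + 85.138 + 82.234 + 85.482) / 11 = 84.77381818
s = sqrt(sum((x - mean)^2)/(n-1)) = 0.96022704
u_A = s / sqrt(n) = 0.96022704 / sqrt(11) = 0.28951935
u_B1 = 1.269 / sqrt(2) = 0.89731851
u_B2 = 1.288 / sqrt(3) = 0.74362715
u_B3 = 0.058 / sqrt(3) = 0.033486316
u_B4 = 0.276 / sqrt(6) = 0.11267653
uc = sqrt(0.28951935^2 + 0.89731851^2 + 0.74362715^2 + 0.033486316^2 + 0.11267653^2) = 1.2065656
U = k * uc = 3 * 1.2065656
U = 3.6197

3.6197


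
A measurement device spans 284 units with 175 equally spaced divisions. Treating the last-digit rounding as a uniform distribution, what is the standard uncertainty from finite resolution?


resolution = range / divisions
resolution = 284 / 175 = 1.6228571
u_res = resolution / (2*sqrt(3))
u_res = 1.6228571 / 3.4641016
u_res = 0.4685

0.4685


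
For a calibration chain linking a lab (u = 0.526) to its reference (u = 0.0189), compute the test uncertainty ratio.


TUR = u_lab / u_ref
= 0.526 / 0.0189
= 27.8307

27.8307


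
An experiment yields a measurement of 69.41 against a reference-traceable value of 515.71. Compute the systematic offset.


Systematic error = measured - true
= 69.41 - 515.71
= -446.3000

-446.3000


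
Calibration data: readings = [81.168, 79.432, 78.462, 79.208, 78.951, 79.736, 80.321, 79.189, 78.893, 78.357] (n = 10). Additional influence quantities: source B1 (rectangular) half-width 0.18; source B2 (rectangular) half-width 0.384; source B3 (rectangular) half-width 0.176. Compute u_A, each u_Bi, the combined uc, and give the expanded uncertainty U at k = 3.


mean = (81.168 + 79.432 + 78.462 + 79.208 + 78.951 + 79.736 + 80.321 + 79.189 + 78.893 + 78.357) / 10 = 79.3717
s = sqrt(sum((x - mean)^2)/(n-1)) = 0.85555077
u_A = s / sqrt(n) = 0.85555077 / sqrt(10) = 0.27054891
u_B1 = 0.18 / sqrt(3) = 0.10392305
u_B2 = 0.384 / sqrt(3) = 0.2217025
u_B3 = 0.176 / sqrt(3) = 0.10161365
uc = sqrt(0.27054891^2 + 0.10392305^2 + 0.2217025^2 + 0.10161365^2) = 0.37877968
U = k * uc = 3 * 0.37877968
U = 1.1363

1.1363


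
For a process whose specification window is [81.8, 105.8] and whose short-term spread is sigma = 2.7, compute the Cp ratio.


Cp = (USL - LSL) / (6 * sigma)
= (105.8 - 81.8) / (6 * 2.7)
= 24.0000 / 16.2000
= 1.4815

1.4815


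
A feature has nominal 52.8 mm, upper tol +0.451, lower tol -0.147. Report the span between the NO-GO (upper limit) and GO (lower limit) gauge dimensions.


GO = nominal - lower_tol (smallest hole = maximum material condition)
GO = 52.8 - 0.147 = 52.653
NO-GO = nominal + upper_tol (largest hole = least material condition)
NO-GO = 52.8 + 0.451 = 53.251
spread = NO-GO - GO = 53.251 - 52.653 = 0.5980

0.5980


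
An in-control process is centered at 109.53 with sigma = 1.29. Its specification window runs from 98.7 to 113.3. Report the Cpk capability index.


Cpu = (USL - mean) / (3*sigma) = (113.3 - 109.53) / (3*1.29) = 0.9742
Cpl = (mean - LSL) / (3*sigma) = (109.53 - 98.7) / (3*1.29) = 2.7984
Cpk = min(Cpu, Cpl) = 0.9742

0.9742


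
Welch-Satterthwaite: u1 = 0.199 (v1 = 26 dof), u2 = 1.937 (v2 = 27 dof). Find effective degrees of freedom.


uc = sqrt(u1^2 + u2^2) = sqrt(0.199^2 + 1.937^2) = 1.9471954
v_eff = uc^4 / (u1^4/v1 + u2^4/v2)
= 1.9471954^4 / (0.199^4/26 + 1.937^4/27)
= 14.376003 / 0.52144074
v_eff = 27.5698

27.5698


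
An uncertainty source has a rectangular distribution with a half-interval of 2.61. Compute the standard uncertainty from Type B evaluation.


u_B = half_width / sqrt(3)
u_B = 2.61 / 1.7320508
u_B = 1.5069

1.5069


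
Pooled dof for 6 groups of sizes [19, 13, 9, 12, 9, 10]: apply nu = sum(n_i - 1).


nu = sum_i (n_i - 1)
nu = ((19 - 1) + (13 - 1) + (9 - 1) + (12 - 1) + (9 - 1) + (10 - 1))
nu = 18 + 12 + 8 + 11 + 8 + 9
nu = 66

66


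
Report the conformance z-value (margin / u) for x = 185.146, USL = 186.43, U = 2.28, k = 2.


u = U / k = 2.28 / 2 = 1.14
margin = |USL - x| = |186.43 - 185.146| = 1.284
z = margin / u = 1.284 / 1.14
z = 1.1263

1.1263


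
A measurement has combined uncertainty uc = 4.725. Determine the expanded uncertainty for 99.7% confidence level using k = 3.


U = k * uc
U = 3 * 4.725
U = 14.1750

14.1750


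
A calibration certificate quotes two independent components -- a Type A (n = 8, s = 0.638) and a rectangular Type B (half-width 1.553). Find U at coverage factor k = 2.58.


u_A = s / sqrt(n) = 0.638 / sqrt(8) = 0.22556706
u_B = half_width / sqrt(3) = 1.553 / sqrt(3) = 0.89662497
uc = sqrt(u_A^2 + u_B^2) = sqrt(0.22556706^2 + 0.89662497^2) = 0.92456305
U = k * uc = 2.58 * 0.92456305
U = 2.3854

2.3854


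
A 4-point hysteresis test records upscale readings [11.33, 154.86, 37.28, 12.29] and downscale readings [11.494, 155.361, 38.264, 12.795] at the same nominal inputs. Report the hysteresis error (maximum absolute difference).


|11.33 - 11.494| = 0.1640
|154.86 - 155.361| = 0.5010
|37.28 - 38.264| = 0.9840
|12.29 - 12.795| = 0.5050
hysteresis = max(diffs) = 0.9840

0.9840


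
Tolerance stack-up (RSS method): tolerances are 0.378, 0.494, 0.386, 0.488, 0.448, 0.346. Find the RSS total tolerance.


RSS = sqrt(0.378^2 + 0.494^2 + 0.386^2 + 0.488^2 + 0.448^2 + 0.346^2)
= sqrt(1.09448)
= 1.0462

1.0462


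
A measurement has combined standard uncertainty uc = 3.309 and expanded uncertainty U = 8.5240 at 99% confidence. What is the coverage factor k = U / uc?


k = U / uc
k = 8.5240 / 3.309
k = 2.576

2.576


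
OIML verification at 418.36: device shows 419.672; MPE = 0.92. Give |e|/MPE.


e = indication - reference = 419.672 - 418.36 = 1.3120
|e| = 1.3120
ratio = |e| / MPE = 1.3120 / 0.92
ratio = 1.4261

1.4261


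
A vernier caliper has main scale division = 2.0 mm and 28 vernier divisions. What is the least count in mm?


LC = MSD / n_div
= 2.0 / 28
= 0.0714

0.0714


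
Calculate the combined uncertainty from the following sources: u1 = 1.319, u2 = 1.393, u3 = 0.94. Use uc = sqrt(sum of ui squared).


uc = sqrt(1.319^2 + 1.393^2 + 0.94^2)
uc = sqrt(4.56381)
uc = 2.1363

2.1363


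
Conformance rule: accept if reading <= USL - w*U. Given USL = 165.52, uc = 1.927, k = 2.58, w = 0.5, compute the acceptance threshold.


U = k * uc = 2.58 * 1.927 = 4.97166
guard band g = w * U = 0.5 * 4.97166 = 2.48583
AL = USL - g = 165.52 - 2.48583
AL = 163.0342

163.0342


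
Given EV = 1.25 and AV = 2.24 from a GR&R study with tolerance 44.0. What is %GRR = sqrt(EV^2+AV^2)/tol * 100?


GRR = sqrt(EV^2 + AV^2) = sqrt(1.25^2 + 2.24^2) = 2.5651706
%GRR = GRR / tol * 100 = 2.5651706 / 44.0 * 100
%GRR = 5.8299

5.8299


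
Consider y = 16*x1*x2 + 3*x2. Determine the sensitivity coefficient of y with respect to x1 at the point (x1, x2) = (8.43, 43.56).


y = 16*x1*x2 + 3*x2
dy/dx1 = 16*x2
Evaluate at x2 = 43.56: c1 = 16 * 43.56
c1 = 696.9600

696.9600


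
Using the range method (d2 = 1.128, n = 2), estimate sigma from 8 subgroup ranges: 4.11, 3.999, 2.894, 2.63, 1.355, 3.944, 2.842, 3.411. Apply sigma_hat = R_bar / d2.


R_bar = (4.11 + 3.999 + 2.894 + 2.63 + 1.355 + 3.944 + 2.842 + 3.411) / 8
R_bar = 25.185 / 8 = 3.148125
sigma_hat = R_bar / d2 = 3.148125 / 1.128 = 2.7909

2.7909


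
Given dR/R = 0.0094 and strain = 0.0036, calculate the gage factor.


GF = (dR/R) / epsilon
= 0.0094 / 0.0036
= 2.6111

2.6111


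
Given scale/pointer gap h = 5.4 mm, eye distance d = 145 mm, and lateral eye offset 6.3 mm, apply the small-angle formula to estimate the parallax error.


error = h * offset / d
= 5.4 * 6.3 / 145
= 0.2346

0.2346


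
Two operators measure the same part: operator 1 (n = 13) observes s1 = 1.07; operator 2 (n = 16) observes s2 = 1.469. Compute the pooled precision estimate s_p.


s_p = sqrt(((n1-1)*s1^2 + (n2-1)*s2^2) / (n1+n2-2))
numerator = (13-1)*1.07^2 + (16-1)*1.469^2 = 13.7388 + 32.369415 = 46.108215
denominator = 13 + 16 - 2 = 27
s_p^2 = 46.108215 / 27 = 1.7077117
s_p = sqrt(1.7077117) = 1.3068

1.3068


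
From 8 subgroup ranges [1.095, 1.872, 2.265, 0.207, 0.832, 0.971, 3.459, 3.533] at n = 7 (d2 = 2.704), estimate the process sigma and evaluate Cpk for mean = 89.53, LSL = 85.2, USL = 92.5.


R_bar = (1.095 + 1.872 + 2.265 + 0.207 + 0.832 + 0.971 + 3.459 + 3.533) / 8 = 1.77925
sigma = R_bar / d2 = 1.77925 / 2.704 = 0.65800666
Cp = (USL - LSL)/(6*sigma) = (92.5 - 85.2)/(6*0.65800666) = 1.8490
Cpu = (92.5 - 89.53)/(3*0.65800666) = 1.5045
Cpl = (89.53 - 85.2)/(3*0.65800666) = 2.1935
Cpk = min(Cpu, Cpl) = 1.5045

1.5045


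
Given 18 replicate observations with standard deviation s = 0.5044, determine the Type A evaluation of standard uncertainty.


u_A = s / sqrt(n)
u_A = 0.5044 / sqrt(18)
u_A = 0.5044 / 4.2426407
u_A = 0.1189

0.1189


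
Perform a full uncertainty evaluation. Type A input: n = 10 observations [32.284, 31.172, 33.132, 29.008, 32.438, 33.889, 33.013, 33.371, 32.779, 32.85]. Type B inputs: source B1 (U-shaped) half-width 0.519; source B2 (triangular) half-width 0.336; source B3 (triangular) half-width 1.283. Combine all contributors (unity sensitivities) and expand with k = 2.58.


mean = (32.284 + 31.172 + 33.132 + 29.008 + 32.438 + 33.889 + 33.013 + 33.371 + 32.779 + 32.85) / 10 = 32.3936
s = sqrt(sum((x - mean)^2)/(n-1)) = 1.3922737
u_A = s / sqrt(n) = 1.3922737 / sqrt(10) = 0.4402756
u_B1 = 0.519 / sqrt(2) = 0.36698842
u_B2 = 0.336 / sqrt(6) = 0.13717143
u_B3 = 1.283 / sqrt(6) = 0.52378256
uc = sqrt(0.4402756^2 + 0.36698842^2 + 0.13717143^2 + 0.52378256^2) = 0.78847148
U = k * uc = 2.58 * 0.78847148
U = 2.0343

2.0343


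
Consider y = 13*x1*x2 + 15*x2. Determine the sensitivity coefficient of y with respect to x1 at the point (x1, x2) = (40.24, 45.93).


y = 13*x1*x2 + 15*x2
dy/dx1 = 13*x2
Evaluate at x2 = 45.93: c1 = 13 * 45.93
c1 = 597.0900

597.0900


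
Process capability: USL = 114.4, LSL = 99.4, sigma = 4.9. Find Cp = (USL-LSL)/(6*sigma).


Cp = (USL - LSL) / (6 * sigma)
= (114.4 - 99.4) / (6 * 4.9)
= 15.0000 / 29.4000
= 0.5102

0.5102


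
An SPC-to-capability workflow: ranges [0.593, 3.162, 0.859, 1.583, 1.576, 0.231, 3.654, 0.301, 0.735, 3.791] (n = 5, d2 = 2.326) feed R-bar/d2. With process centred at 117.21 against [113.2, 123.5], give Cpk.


R_bar = (0.593 + 3.162 + 0.859 + 1.583 + 1.576 + 0.231 + 3.654 + 0.301 + 0.735 + 3.791) / 10 = 1.6485
sigma = R_bar / d2 = 1.6485 / 2.326 = 0.70872743
Cp = (USL - LSL)/(6*sigma) = (123.5 - 113.2)/(6*0.70872743) = 2.4222
Cpu = (123.5 - 117.21)/(3*0.70872743) = 2.9584
Cpl = (117.21 - 113.2)/(3*0.70872743) = 1.8860
Cpk = min(Cpu, Cpl) = 1.8860

1.8860


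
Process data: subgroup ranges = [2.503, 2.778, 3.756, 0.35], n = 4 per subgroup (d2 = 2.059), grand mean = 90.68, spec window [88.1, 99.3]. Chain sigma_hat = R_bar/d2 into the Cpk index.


R_bar = (2.503 + 2.778 + 3.756 + 0.35) / 4 = 2.34675
sigma = R_bar / d2 = 2.34675 / 2.059 = 1.1397523
Cp = (USL - LSL)/(6*sigma) = (99.3 - 88.1)/(6*1.1397523) = 1.6378
Cpu = (99.3 - 90.68)/(3*1.1397523) = 2.5210
Cpl = (90.68 - 88.1)/(3*1.1397523) = 0.7545
Cpk = min(Cpu, Cpl) = 0.7545

0.7545


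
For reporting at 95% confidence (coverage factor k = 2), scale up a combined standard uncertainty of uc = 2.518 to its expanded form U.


U = k * uc
U = 2 * 2.518
U = 5.0360

5.0360


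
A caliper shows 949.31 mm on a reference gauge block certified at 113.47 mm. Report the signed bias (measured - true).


Systematic error = measured - true
= 949.31 - 113.47
= 835.8400

835.8400


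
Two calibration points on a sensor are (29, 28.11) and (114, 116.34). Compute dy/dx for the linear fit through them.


slope = (y2 - y1) / (x2 - x1)
= (116.34 - 28.11) / (114 - 29)
= 88.2300 / 85
= 1.0380

1.0380


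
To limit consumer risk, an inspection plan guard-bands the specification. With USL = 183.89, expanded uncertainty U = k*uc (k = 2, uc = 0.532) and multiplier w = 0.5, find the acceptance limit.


U = k * uc = 2 * 0.532 = 1.064
guard band g = w * U = 0.5 * 1.064 = 0.532
AL = USL - g = 183.89 - 0.532
AL = 183.3580

183.3580


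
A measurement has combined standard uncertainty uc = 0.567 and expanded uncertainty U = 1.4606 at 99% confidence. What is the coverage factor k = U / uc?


k = U / uc
k = 1.4606 / 0.567
k = 2.576

2.576


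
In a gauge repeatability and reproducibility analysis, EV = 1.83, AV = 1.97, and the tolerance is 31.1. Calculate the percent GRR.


GRR = sqrt(EV^2 + AV^2) = sqrt(1.83^2 + 1.97^2) = 2.6888287
%GRR = GRR / tol * 100 = 2.6888287 / 31.1 * 100
%GRR = 8.6458

8.6458


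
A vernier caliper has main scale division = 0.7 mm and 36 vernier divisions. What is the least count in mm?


LC = MSD / n_div
= 0.7 / 36
= 0.0194

0.0194


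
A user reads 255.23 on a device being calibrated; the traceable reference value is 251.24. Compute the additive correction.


Correction = standard - reading
= 251.24 - 255.23
= -3.9900

-3.9900


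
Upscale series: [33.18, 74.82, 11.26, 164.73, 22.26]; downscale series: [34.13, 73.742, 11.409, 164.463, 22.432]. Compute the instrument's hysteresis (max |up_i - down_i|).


|33.18 - 34.13| = 0.9500
|74.82 - 73.742| = 1.0780
|11.26 - 11.409| = 0.1490
|164.73 - 164.463| = 0.2670
|22.26 - 22.432| = 0.1720
hysteresis = max(diffs) = 1.0780

1.0780


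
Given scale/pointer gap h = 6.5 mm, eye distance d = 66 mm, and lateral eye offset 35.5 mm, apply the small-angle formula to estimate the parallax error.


error = h * offset / d
= 6.5 * 35.5 / 66
= 3.4962

3.4962


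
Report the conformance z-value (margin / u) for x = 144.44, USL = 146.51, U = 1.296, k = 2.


u = U / k = 1.296 / 2 = 0.648
margin = |USL - x| = |146.51 - 144.44| = 2.07
z = margin / u = 2.07 / 0.648
z = 3.1944

3.1944


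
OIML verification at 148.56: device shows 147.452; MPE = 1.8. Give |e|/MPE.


e = indication - reference = 147.452 - 148.56 = -1.1080
|e| = 1.1080
ratio = |e| / MPE = 1.1080 / 1.8
ratio = 0.6156

0.6156


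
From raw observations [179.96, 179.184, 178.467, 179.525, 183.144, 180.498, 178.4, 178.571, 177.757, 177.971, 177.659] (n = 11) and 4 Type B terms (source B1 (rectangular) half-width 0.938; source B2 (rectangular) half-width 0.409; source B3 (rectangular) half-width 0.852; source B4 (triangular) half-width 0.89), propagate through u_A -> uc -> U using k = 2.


mean = (179.96 + 179.184 + 178.467 + 179.525 + 183.144 + 180.498 + 178.4 + 178.571 + 177.757 + 177.971 + 177.659) / 11 = 179.1941818
s = sqrt(sum((x - mean)^2)/(n-1)) = 1.595724
u_A = s / sqrt(n) = 1.595724 / sqrt(11) = 0.48112889
u_B1 = 0.938 / sqrt(3) = 0.54155455
u_B2 = 0.409 / sqrt(3) = 0.23613626
u_B3 = 0.852 / sqrt(3) = 0.49190243
u_B4 = 0.89 / sqrt(6) = 0.36334098
uc = sqrt(0.48112889^2 + 0.54155455^2 + 0.23613626^2 + 0.49190243^2 + 0.36334098^2) = 0.97699096
U = k * uc = 2 * 0.97699096
U = 1.9540

1.9540


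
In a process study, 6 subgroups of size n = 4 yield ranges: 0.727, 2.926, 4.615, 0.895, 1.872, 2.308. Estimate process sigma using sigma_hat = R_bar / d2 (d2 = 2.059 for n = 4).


R_bar = (0.727 + 2.926 + 4.615 + 0.895 + 1.872 + 2.308) / 6
R_bar = 13.343 / 6 = 2.2238333
sigma_hat = R_bar / d2 = 2.2238333 / 2.059 = 1.0801

1.0801


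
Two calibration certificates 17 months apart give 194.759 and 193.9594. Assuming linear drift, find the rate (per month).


rate = (v2 - v1) / months
= (193.9594 - 194.759) / 17
= -0.7996 / 17
= -0.0470

-0.0470


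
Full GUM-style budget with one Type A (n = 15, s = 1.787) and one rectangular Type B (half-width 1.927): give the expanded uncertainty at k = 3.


u_A = s / sqrt(n) = 1.787 / sqrt(15) = 0.46140142
u_B = half_width / sqrt(3) = 1.927 / sqrt(3) = 1.112554
uc = sqrt(u_A^2 + u_B^2) = sqrt(0.46140142^2 + 1.112554^2) = 1.2044367
U = k * uc = 3 * 1.2044367
U = 3.6133

3.6133


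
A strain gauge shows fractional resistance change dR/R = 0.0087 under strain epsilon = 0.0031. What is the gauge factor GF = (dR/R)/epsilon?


GF = (dR/R) / epsilon
= 0.0087 / 0.0031
= 2.8065

2.8065


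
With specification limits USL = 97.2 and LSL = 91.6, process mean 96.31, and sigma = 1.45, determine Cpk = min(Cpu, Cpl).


Cpu = (USL - mean) / (3*sigma) = (97.2 - 96.31) / (3*1.45) = 0.2046
Cpl = (mean - LSL) / (3*sigma) = (96.31 - 91.6) / (3*1.45) = 1.0828
Cpk = min(Cpu, Cpl) = 0.2046

0.2046


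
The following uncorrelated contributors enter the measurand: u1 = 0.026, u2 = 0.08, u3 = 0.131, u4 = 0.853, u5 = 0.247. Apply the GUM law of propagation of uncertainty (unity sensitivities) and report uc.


uc = sqrt(0.026^2 + 0.08^2 + 0.131^2 + 0.853^2 + 0.247^2)
uc = sqrt(0.812855)
uc = 0.9016

0.9016


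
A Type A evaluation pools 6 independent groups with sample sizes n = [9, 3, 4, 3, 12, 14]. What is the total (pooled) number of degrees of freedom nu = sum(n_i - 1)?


nu = sum_i (n_i - 1)
nu = ((9 - 1) + (3 - 1) + (4 - 1) + (3 - 1) + (12 - 1) + (14 - 1))
nu = 8 + 2 + 3 + 2 + 11 + 13
nu = 39

39


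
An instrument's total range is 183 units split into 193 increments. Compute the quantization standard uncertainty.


resolution = range / divisions
resolution = 183 / 193 = 0.94818653
u_res = resolution / (2*sqrt(3))
u_res = 0.94818653 / 3.4641016
u_res = 0.2737

0.2737


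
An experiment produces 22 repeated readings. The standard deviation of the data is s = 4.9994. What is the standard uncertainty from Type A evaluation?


u_A = s / sqrt(n)
u_A = 4.9994 / sqrt(22)
u_A = 4.9994 / 4.6904158
u_A = 1.0659

1.0659


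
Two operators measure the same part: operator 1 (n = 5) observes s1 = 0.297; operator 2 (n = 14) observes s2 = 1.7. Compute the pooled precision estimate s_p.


s_p = sqrt(((n1-1)*s1^2 + (n2-1)*s2^2) / (n1+n2-2))
numerator = (5-1)*0.297^2 + (14-1)*1.7^2 = 0.352836 + 37.57 = 37.922836
denominator = 5 + 14 - 2 = 17
s_p^2 = 37.922836 / 17 = 2.2307551
s_p = sqrt(2.2307551) = 1.4936

1.4936


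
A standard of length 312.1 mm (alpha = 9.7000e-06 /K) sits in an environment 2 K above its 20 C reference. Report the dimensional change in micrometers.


dL = L * alpha * dT
= 312.1 * 9.7000e-06 * 2
= 0.0060547 mm
dL_um = 0.0060547 * 1000 = 6.0547 um

6.0547


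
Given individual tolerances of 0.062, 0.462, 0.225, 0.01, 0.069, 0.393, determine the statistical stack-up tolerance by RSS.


RSS = sqrt(0.062^2 + 0.462^2 + 0.225^2 + 0.01^2 + 0.069^2 + 0.393^2)
= sqrt(0.427223)
= 0.6536

0.6536
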